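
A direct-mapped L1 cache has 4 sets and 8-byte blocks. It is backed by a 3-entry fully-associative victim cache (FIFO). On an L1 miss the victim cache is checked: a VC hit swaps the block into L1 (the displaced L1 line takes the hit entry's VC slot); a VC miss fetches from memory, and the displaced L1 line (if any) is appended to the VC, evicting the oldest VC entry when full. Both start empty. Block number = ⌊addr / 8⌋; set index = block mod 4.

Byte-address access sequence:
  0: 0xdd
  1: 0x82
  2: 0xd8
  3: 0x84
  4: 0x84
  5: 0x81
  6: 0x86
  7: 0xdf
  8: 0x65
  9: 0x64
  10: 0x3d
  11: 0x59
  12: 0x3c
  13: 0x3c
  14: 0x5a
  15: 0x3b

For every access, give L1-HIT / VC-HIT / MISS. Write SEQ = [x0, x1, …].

SEQ = [MISS, MISS, L1-HIT, L1-HIT, L1-HIT, L1-HIT, L1-HIT, L1-HIT, MISS, L1-HIT, MISS, MISS, VC-HIT, L1-HIT, VC-HIT, VC-HIT]

#0 0xdd→b27/s3 MISS; vc=[]
#1 0x82→b16/s0 MISS; vc=[]
#2 0xd8→b27/s3 L1-HIT; vc=[]
#3 0x84→b16/s0 L1-HIT; vc=[]
#4 0x84→b16/s0 L1-HIT; vc=[]
#5 0x81→b16/s0 L1-HIT; vc=[]
#6 0x86→b16/s0 L1-HIT; vc=[]
#7 0xdf→b27/s3 L1-HIT; vc=[]
#8 0x65→b12/s0 MISS; vc=[16]
#9 0x64→b12/s0 L1-HIT; vc=[16]
#10 0x3d→b7/s3 MISS; vc=[16,27]
#11 0x59→b11/s3 MISS; vc=[16,27,7]
#12 0x3c→b7/s3 VC-HIT; vc=[16,27,11]
#13 0x3c→b7/s3 L1-HIT; vc=[16,27,11]
#14 0x5a→b11/s3 VC-HIT; vc=[16,27,7]
#15 0x3b→b7/s3 VC-HIT; vc=[16,27,11]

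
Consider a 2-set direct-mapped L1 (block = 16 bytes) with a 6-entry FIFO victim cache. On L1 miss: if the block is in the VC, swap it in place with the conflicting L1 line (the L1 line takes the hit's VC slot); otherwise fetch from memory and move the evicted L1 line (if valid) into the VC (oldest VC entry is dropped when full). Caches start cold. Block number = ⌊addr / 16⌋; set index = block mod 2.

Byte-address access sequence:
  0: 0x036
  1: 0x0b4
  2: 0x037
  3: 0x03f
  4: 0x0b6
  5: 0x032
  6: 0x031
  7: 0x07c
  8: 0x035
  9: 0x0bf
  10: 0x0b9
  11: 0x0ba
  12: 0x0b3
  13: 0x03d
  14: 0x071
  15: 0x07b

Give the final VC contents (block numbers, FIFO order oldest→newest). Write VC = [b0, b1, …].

  [0] addr=0x36 blk=3 s=1: MISS | VC []
  [1] addr=0xb4 blk=11 s=1: MISS | VC [3]
  [2] addr=0x37 blk=3 s=1: VC-HIT | VC [11]
  [3] addr=0x3f blk=3 s=1: L1-HIT | VC [11]
  [4] addr=0xb6 blk=11 s=1: VC-HIT | VC [3]
  [5] addr=0x32 blk=3 s=1: VC-HIT | VC [11]
  [6] addr=0x31 blk=3 s=1: L1-HIT | VC [11]
  [7] addr=0x7c blk=7 s=1: MISS | VC [11, 3]
  [8] addr=0x35 blk=3 s=1: VC-HIT | VC [11, 7]
  [9] addr=0xbf blk=11 s=1: VC-HIT | VC [3, 7]
  [10] addr=0xb9 blk=11 s=1: L1-HIT | VC [3, 7]
  [11] addr=0xba blk=11 s=1: L1-HIT | VC [3, 7]
  [12] addr=0xb3 blk=11 s=1: L1-HIT | VC [3, 7]
  [13] addr=0x3d blk=3 s=1: VC-HIT | VC [11, 7]
  [14] addr=0x71 blk=7 s=1: VC-HIT | VC [11, 3]
  [15] addr=0x7b blk=7 s=1: L1-HIT | VC [11, 3]

VC = [11, 3]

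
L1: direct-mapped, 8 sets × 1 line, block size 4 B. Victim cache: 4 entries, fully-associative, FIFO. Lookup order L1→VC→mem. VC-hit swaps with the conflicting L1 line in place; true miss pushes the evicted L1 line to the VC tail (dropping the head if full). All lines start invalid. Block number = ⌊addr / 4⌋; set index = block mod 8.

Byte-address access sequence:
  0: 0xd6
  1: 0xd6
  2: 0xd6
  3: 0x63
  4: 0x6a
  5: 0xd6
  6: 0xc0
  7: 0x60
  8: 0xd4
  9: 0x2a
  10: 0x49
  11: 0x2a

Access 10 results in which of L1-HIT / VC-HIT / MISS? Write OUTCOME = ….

OUTCOME = MISS

  [0] addr=0xd6 blk=53 s=5: MISS | VC []
  [1] addr=0xd6 blk=53 s=5: L1-HIT | VC []
  [2] addr=0xd6 blk=53 s=5: L1-HIT | VC []
  [3] addr=0x63 blk=24 s=0: MISS | VC []
  [4] addr=0x6a blk=26 s=2: MISS | VC []
  [5] addr=0xd6 blk=53 s=5: L1-HIT | VC []
  [6] addr=0xc0 blk=48 s=0: MISS | VC [24]
  [7] addr=0x60 blk=24 s=0: VC-HIT | VC [48]
  [8] addr=0xd4 blk=53 s=5: L1-HIT | VC [48]
  [9] addr=0x2a blk=10 s=2: MISS | VC [48, 26]
  [10] addr=0x49 blk=18 s=2: MISS | VC [48, 26, 10]
  [11] addr=0x2a blk=10 s=2: VC-HIT | VC [48, 26, 18]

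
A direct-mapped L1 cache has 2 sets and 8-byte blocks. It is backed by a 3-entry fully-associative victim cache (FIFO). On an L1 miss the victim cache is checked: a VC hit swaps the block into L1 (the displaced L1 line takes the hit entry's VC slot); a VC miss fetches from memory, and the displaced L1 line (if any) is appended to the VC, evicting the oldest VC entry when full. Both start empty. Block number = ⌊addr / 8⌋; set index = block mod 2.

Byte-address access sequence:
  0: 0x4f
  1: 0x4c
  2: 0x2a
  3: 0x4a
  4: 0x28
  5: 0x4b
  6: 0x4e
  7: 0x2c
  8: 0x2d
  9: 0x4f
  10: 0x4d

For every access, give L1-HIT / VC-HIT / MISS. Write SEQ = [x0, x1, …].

  [0] addr=0x4f blk=9 s=1: MISS | VC []
  [1] addr=0x4c blk=9 s=1: L1-HIT | VC []
  [2] addr=0x2a blk=5 s=1: MISS | VC [9]
  [3] addr=0x4a blk=9 s=1: VC-HIT | VC [5]
  [4] addr=0x28 blk=5 s=1: VC-HIT | VC [9]
  [5] addr=0x4b blk=9 s=1: VC-HIT | VC [5]
  [6] addr=0x4e blk=9 s=1: L1-HIT | VC [5]
  [7] addr=0x2c blk=5 s=1: VC-HIT | VC [9]
  [8] addr=0x2d blk=5 s=1: L1-HIT | VC [9]
  [9] addr=0x4f blk=9 s=1: VC-HIT | VC [5]
  [10] addr=0x4d blk=9 s=1: L1-HIT | VC [5]

SEQ = [MISS, L1-HIT, MISS, VC-HIT, VC-HIT, VC-HIT, L1-HIT, VC-HIT, L1-HIT, VC-HIT, L1-HIT]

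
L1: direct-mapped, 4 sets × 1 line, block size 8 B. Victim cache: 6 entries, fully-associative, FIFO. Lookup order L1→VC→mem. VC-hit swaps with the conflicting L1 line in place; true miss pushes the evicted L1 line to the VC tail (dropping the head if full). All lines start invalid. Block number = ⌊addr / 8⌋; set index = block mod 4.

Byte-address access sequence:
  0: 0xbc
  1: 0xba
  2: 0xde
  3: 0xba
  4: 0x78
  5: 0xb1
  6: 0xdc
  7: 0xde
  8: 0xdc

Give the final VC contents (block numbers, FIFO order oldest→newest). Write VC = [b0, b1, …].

VC = [15, 23]

  [0] addr=0xbc blk=23 s=3: MISS | VC []
  [1] addr=0xba blk=23 s=3: L1-HIT | VC []
  [2] addr=0xde blk=27 s=3: MISS | VC [23]
  [3] addr=0xba blk=23 s=3: VC-HIT | VC [27]
  [4] addr=0x78 blk=15 s=3: MISS | VC [27, 23]
  [5] addr=0xb1 blk=22 s=2: MISS | VC [27, 23]
  [6] addr=0xdc blk=27 s=3: VC-HIT | VC [15, 23]
  [7] addr=0xde blk=27 s=3: L1-HIT | VC [15, 23]
  [8] addr=0xdc blk=27 s=3: L1-HIT | VC [15, 23]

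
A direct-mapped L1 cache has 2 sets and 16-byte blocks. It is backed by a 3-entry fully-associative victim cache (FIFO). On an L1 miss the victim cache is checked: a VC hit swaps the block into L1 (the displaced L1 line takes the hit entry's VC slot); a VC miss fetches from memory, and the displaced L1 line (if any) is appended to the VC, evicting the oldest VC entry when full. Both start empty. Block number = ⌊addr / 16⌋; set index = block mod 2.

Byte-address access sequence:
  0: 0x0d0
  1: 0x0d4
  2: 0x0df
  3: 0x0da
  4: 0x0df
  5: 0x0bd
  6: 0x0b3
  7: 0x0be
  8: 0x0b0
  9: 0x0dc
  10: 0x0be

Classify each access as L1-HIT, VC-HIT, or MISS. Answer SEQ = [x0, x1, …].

SEQ = [MISS, L1-HIT, L1-HIT, L1-HIT, L1-HIT, MISS, L1-HIT, L1-HIT, L1-HIT, VC-HIT, VC-HIT]

0: 0xd0 (blk 13, set 1) → MISS  vc=[]
1: 0xd4 (blk 13, set 1) → L1-HIT  vc=[]
2: 0xdf (blk 13, set 1) → L1-HIT  vc=[]
3: 0xda (blk 13, set 1) → L1-HIT  vc=[]
4: 0xdf (blk 13, set 1) → L1-HIT  vc=[]
5: 0xbd (blk 11, set 1) → MISS  vc=[13]
6: 0xb3 (blk 11, set 1) → L1-HIT  vc=[13]
7: 0xbe (blk 11, set 1) → L1-HIT  vc=[13]
8: 0xb0 (blk 11, set 1) → L1-HIT  vc=[13]
9: 0xdc (blk 13, set 1) → VC-HIT  vc=[11]
10: 0xbe (blk 11, set 1) → VC-HIT  vc=[13]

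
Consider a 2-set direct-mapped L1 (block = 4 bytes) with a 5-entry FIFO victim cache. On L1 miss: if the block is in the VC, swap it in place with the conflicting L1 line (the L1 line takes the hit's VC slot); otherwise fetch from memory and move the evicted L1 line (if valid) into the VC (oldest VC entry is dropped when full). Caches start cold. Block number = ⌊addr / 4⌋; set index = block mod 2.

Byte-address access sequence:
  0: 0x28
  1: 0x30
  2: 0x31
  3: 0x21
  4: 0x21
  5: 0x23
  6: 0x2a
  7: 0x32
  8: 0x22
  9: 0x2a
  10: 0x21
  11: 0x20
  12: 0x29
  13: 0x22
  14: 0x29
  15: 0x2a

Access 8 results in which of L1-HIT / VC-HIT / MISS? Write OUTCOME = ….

#0 0x28→b10/s0 MISS; vc=[]
#1 0x30→b12/s0 MISS; vc=[10]
#2 0x31→b12/s0 L1-HIT; vc=[10]
#3 0x21→b8/s0 MISS; vc=[10,12]
#4 0x21→b8/s0 L1-HIT; vc=[10,12]
#5 0x23→b8/s0 L1-HIT; vc=[10,12]
#6 0x2a→b10/s0 VC-HIT; vc=[8,12]
#7 0x32→b12/s0 VC-HIT; vc=[8,10]
#8 0x22→b8/s0 VC-HIT; vc=[12,10]
#9 0x2a→b10/s0 VC-HIT; vc=[12,8]
#10 0x21→b8/s0 VC-HIT; vc=[12,10]
#11 0x20→b8/s0 L1-HIT; vc=[12,10]
#12 0x29→b10/s0 VC-HIT; vc=[12,8]
#13 0x22→b8/s0 VC-HIT; vc=[12,10]
#14 0x29→b10/s0 VC-HIT; vc=[12,8]
#15 0x2a→b10/s0 L1-HIT; vc=[12,8]

OUTCOME = VC-HIT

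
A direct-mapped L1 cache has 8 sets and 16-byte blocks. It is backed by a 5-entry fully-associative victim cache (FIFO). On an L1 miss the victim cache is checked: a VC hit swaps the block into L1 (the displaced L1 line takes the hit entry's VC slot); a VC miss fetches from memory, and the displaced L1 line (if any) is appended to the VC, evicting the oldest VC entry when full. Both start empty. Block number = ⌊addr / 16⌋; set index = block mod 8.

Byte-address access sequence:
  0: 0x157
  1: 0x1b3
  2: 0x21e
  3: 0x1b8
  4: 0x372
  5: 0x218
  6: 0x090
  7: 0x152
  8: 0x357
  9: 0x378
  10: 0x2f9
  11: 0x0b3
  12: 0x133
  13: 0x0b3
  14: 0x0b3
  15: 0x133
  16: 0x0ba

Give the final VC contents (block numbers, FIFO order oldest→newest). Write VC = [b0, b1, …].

VC = [33, 21, 55, 27, 19]

#0 0x157→b21/s5 MISS; vc=[]
#1 0x1b3→b27/s3 MISS; vc=[]
#2 0x21e→b33/s1 MISS; vc=[]
#3 0x1b8→b27/s3 L1-HIT; vc=[]
#4 0x372→b55/s7 MISS; vc=[]
#5 0x218→b33/s1 L1-HIT; vc=[]
#6 0x90→b9/s1 MISS; vc=[33]
#7 0x152→b21/s5 L1-HIT; vc=[33]
#8 0x357→b53/s5 MISS; vc=[33,21]
#9 0x378→b55/s7 L1-HIT; vc=[33,21]
#10 0x2f9→b47/s7 MISS; vc=[33,21,55]
#11 0xb3→b11/s3 MISS; vc=[33,21,55,27]
#12 0x133→b19/s3 MISS; vc=[33,21,55,27,11]
#13 0xb3→b11/s3 VC-HIT; vc=[33,21,55,27,19]
#14 0xb3→b11/s3 L1-HIT; vc=[33,21,55,27,19]
#15 0x133→b19/s3 VC-HIT; vc=[33,21,55,27,11]
#16 0xba→b11/s3 VC-HIT; vc=[33,21,55,27,19]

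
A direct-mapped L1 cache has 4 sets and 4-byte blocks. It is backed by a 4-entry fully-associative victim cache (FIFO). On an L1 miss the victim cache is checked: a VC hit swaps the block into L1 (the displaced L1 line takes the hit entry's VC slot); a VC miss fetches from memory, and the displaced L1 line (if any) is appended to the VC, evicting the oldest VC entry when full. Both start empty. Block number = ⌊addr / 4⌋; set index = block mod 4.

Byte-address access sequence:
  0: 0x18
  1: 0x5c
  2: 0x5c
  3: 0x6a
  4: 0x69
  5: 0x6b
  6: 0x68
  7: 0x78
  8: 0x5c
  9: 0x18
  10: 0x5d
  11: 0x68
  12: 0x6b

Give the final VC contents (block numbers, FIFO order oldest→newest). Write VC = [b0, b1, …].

  [0] addr=0x18 blk=6 s=2: MISS | VC []
  [1] addr=0x5c blk=23 s=3: MISS | VC []
  [2] addr=0x5c blk=23 s=3: L1-HIT | VC []
  [3] addr=0x6a blk=26 s=2: MISS | VC [6]
  [4] addr=0x69 blk=26 s=2: L1-HIT | VC [6]
  [5] addr=0x6b blk=26 s=2: L1-HIT | VC [6]
  [6] addr=0x68 blk=26 s=2: L1-HIT | VC [6]
  [7] addr=0x78 blk=30 s=2: MISS | VC [6, 26]
  [8] addr=0x5c blk=23 s=3: L1-HIT | VC [6, 26]
  [9] addr=0x18 blk=6 s=2: VC-HIT | VC [30, 26]
  [10] addr=0x5d blk=23 s=3: L1-HIT | VC [30, 26]
  [11] addr=0x68 blk=26 s=2: VC-HIT | VC [30, 6]
  [12] addr=0x6b blk=26 s=2: L1-HIT | VC [30, 6]

VC = [30, 6]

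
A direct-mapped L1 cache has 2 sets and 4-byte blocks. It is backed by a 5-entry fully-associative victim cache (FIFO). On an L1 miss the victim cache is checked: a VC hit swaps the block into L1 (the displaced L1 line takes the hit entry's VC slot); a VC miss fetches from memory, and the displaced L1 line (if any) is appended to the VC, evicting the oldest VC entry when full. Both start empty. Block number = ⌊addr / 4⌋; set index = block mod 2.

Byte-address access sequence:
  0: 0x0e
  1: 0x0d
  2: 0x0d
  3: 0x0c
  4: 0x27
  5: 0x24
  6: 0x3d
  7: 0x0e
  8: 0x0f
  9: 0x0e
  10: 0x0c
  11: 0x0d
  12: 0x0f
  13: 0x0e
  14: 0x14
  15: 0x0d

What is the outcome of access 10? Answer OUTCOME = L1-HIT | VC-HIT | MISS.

  [0] addr=0xe blk=3 s=1: MISS | VC []
  [1] addr=0xd blk=3 s=1: L1-HIT | VC []
  [2] addr=0xd blk=3 s=1: L1-HIT | VC []
  [3] addr=0xc blk=3 s=1: L1-HIT | VC []
  [4] addr=0x27 blk=9 s=1: MISS | VC [3]
  [5] addr=0x24 blk=9 s=1: L1-HIT | VC [3]
  [6] addr=0x3d blk=15 s=1: MISS | VC [3, 9]
  [7] addr=0xe blk=3 s=1: VC-HIT | VC [15, 9]
  [8] addr=0xf blk=3 s=1: L1-HIT | VC [15, 9]
  [9] addr=0xe blk=3 s=1: L1-HIT | VC [15, 9]
  [10] addr=0xc blk=3 s=1: L1-HIT | VC [15, 9]
  [11] addr=0xd blk=3 s=1: L1-HIT | VC [15, 9]
  [12] addr=0xf blk=3 s=1: L1-HIT | VC [15, 9]
  [13] addr=0xe blk=3 s=1: L1-HIT | VC [15, 9]
  [14] addr=0x14 blk=5 s=1: MISS | VC [15, 9, 3]
  [15] addr=0xd blk=3 s=1: VC-HIT | VC [15, 9, 5]

OUTCOME = L1-HIT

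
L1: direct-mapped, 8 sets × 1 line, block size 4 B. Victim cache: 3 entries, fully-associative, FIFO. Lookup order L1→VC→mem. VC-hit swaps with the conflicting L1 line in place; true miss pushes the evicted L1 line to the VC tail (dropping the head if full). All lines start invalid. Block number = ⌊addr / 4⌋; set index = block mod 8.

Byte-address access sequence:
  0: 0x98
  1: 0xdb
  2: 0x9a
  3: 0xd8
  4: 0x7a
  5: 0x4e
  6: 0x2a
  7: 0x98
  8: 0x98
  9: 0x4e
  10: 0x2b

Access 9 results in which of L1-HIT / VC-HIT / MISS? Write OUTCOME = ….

OUTCOME = L1-HIT

  [0] addr=0x98 blk=38 s=6: MISS | VC []
  [1] addr=0xdb blk=54 s=6: MISS | VC [38]
  [2] addr=0x9a blk=38 s=6: VC-HIT | VC [54]
  [3] addr=0xd8 blk=54 s=6: VC-HIT | VC [38]
  [4] addr=0x7a blk=30 s=6: MISS | VC [38, 54]
  [5] addr=0x4e blk=19 s=3: MISS | VC [38, 54]
  [6] addr=0x2a blk=10 s=2: MISS | VC [38, 54]
  [7] addr=0x98 blk=38 s=6: VC-HIT | VC [30, 54]
  [8] addr=0x98 blk=38 s=6: L1-HIT | VC [30, 54]
  [9] addr=0x4e blk=19 s=3: L1-HIT | VC [30, 54]
  [10] addr=0x2b blk=10 s=2: L1-HIT | VC [30, 54]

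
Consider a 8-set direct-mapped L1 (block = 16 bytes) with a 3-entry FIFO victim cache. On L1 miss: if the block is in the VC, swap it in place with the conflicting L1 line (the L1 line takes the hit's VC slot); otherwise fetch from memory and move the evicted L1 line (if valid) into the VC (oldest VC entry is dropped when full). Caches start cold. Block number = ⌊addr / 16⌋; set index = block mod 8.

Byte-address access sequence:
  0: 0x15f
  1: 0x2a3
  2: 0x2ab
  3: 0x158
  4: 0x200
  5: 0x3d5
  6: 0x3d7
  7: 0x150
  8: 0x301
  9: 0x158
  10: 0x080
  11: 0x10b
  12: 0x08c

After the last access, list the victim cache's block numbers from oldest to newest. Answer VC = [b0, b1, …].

  [0] addr=0x15f blk=21 s=5: MISS | VC []
  [1] addr=0x2a3 blk=42 s=2: MISS | VC []
  [2] addr=0x2ab blk=42 s=2: L1-HIT | VC []
  [3] addr=0x158 blk=21 s=5: L1-HIT | VC []
  [4] addr=0x200 blk=32 s=0: MISS | VC []
  [5] addr=0x3d5 blk=61 s=5: MISS | VC [21]
  [6] addr=0x3d7 blk=61 s=5: L1-HIT | VC [21]
  [7] addr=0x150 blk=21 s=5: VC-HIT | VC [61]
  [8] addr=0x301 blk=48 s=0: MISS | VC [61, 32]
  [9] addr=0x158 blk=21 s=5: L1-HIT | VC [61, 32]
  [10] addr=0x80 blk=8 s=0: MISS | VC [61, 32, 48]
  [11] addr=0x10b blk=16 s=0: MISS | VC [32, 48, 8]
  [12] addr=0x8c blk=8 s=0: VC-HIT | VC [32, 48, 16]

VC = [32, 48, 16]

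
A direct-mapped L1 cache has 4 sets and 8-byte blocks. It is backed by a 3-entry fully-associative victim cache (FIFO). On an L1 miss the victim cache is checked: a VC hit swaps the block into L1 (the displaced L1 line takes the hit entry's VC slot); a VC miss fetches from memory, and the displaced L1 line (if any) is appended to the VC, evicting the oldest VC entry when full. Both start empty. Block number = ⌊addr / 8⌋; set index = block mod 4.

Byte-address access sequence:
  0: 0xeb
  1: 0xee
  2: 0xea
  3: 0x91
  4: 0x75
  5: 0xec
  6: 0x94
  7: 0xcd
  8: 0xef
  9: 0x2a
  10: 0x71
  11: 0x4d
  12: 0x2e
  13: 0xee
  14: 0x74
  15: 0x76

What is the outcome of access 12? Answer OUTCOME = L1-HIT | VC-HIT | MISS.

OUTCOME = VC-HIT

0: 0xeb (blk 29, set 1) → MISS  vc=[]
1: 0xee (blk 29, set 1) → L1-HIT  vc=[]
2: 0xea (blk 29, set 1) → L1-HIT  vc=[]
3: 0x91 (blk 18, set 2) → MISS  vc=[]
4: 0x75 (blk 14, set 2) → MISS  vc=[18]
5: 0xec (blk 29, set 1) → L1-HIT  vc=[18]
6: 0x94 (blk 18, set 2) → VC-HIT  vc=[14]
7: 0xcd (blk 25, set 1) → MISS  vc=[14, 29]
8: 0xef (blk 29, set 1) → VC-HIT  vc=[14, 25]
9: 0x2a (blk 5, set 1) → MISS  vc=[14, 25, 29]
10: 0x71 (blk 14, set 2) → VC-HIT  vc=[18, 25, 29]
11: 0x4d (blk 9, set 1) → MISS  vc=[25, 29, 5]
12: 0x2e (blk 5, set 1) → VC-HIT  vc=[25, 29, 9]
13: 0xee (blk 29, set 1) → VC-HIT  vc=[25, 5, 9]
14: 0x74 (blk 14, set 2) → L1-HIT  vc=[25, 5, 9]
15: 0x76 (blk 14, set 2) → L1-HIT  vc=[25, 5, 9]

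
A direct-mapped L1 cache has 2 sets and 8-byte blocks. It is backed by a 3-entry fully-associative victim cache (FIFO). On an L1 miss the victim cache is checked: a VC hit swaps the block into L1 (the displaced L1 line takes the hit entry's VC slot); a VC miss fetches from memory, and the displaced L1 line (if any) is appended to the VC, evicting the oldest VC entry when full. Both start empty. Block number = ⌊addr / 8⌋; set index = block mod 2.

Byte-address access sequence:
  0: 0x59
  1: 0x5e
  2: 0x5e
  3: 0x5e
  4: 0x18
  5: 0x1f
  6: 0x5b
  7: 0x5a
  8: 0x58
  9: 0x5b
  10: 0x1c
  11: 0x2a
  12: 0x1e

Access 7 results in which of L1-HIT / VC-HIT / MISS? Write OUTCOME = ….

#0 0x59→b11/s1 MISS; vc=[]
#1 0x5e→b11/s1 L1-HIT; vc=[]
#2 0x5e→b11/s1 L1-HIT; vc=[]
#3 0x5e→b11/s1 L1-HIT; vc=[]
#4 0x18→b3/s1 MISS; vc=[11]
#5 0x1f→b3/s1 L1-HIT; vc=[11]
#6 0x5b→b11/s1 VC-HIT; vc=[3]
#7 0x5a→b11/s1 L1-HIT; vc=[3]
#8 0x58→b11/s1 L1-HIT; vc=[3]
#9 0x5b→b11/s1 L1-HIT; vc=[3]
#10 0x1c→b3/s1 VC-HIT; vc=[11]
#11 0x2a→b5/s1 MISS; vc=[11,3]
#12 0x1e→b3/s1 VC-HIT; vc=[11,5]

OUTCOME = L1-HIT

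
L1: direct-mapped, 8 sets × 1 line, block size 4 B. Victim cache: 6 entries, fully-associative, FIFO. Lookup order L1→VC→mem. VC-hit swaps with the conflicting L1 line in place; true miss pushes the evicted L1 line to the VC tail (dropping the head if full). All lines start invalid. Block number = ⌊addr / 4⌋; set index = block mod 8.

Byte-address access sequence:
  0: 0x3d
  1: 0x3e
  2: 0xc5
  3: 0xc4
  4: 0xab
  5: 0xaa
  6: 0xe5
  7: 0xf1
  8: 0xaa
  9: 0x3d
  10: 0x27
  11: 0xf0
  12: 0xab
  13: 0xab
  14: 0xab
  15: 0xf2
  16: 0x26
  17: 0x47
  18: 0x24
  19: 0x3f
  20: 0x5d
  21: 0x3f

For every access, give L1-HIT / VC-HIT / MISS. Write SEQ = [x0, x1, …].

SEQ = [MISS, L1-HIT, MISS, L1-HIT, MISS, L1-HIT, MISS, MISS, L1-HIT, L1-HIT, MISS, L1-HIT, L1-HIT, L1-HIT, L1-HIT, L1-HIT, L1-HIT, MISS, VC-HIT, L1-HIT, MISS, VC-HIT]

0: 0x3d (blk 15, set 7) → MISS  vc=[]
1: 0x3e (blk 15, set 7) → L1-HIT  vc=[]
2: 0xc5 (blk 49, set 1) → MISS  vc=[]
3: 0xc4 (blk 49, set 1) → L1-HIT  vc=[]
4: 0xab (blk 42, set 2) → MISS  vc=[]
5: 0xaa (blk 42, set 2) → L1-HIT  vc=[]
6: 0xe5 (blk 57, set 1) → MISS  vc=[49]
7: 0xf1 (blk 60, set 4) → MISS  vc=[49]
8: 0xaa (blk 42, set 2) → L1-HIT  vc=[49]
9: 0x3d (blk 15, set 7) → L1-HIT  vc=[49]
10: 0x27 (blk 9, set 1) → MISS  vc=[49, 57]
11: 0xf0 (blk 60, set 4) → L1-HIT  vc=[49, 57]
12: 0xab (blk 42, set 2) → L1-HIT  vc=[49, 57]
13: 0xab (blk 42, set 2) → L1-HIT  vc=[49, 57]
14: 0xab (blk 42, set 2) → L1-HIT  vc=[49, 57]
15: 0xf2 (blk 60, set 4) → L1-HIT  vc=[49, 57]
16: 0x26 (blk 9, set 1) → L1-HIT  vc=[49, 57]
17: 0x47 (blk 17, set 1) → MISS  vc=[49, 57, 9]
18: 0x24 (blk 9, set 1) → VC-HIT  vc=[49, 57, 17]
19: 0x3f (blk 15, set 7) → L1-HIT  vc=[49, 57, 17]
20: 0x5d (blk 23, set 7) → MISS  vc=[49, 57, 17, 15]
21: 0x3f (blk 15, set 7) → VC-HIT  vc=[49, 57, 17, 23]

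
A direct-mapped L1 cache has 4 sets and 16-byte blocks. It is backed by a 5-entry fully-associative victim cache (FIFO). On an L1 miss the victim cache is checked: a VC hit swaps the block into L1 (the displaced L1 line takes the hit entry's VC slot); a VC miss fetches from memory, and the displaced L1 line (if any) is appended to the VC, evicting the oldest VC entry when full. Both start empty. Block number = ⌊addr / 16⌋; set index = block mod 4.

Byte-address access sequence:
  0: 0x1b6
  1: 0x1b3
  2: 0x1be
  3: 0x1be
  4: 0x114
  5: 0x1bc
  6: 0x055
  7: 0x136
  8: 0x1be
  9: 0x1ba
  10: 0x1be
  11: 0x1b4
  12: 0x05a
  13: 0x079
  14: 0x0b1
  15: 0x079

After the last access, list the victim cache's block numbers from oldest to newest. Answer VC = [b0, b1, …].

#0 0x1b6→b27/s3 MISS; vc=[]
#1 0x1b3→b27/s3 L1-HIT; vc=[]
#2 0x1be→b27/s3 L1-HIT; vc=[]
#3 0x1be→b27/s3 L1-HIT; vc=[]
#4 0x114→b17/s1 MISS; vc=[]
#5 0x1bc→b27/s3 L1-HIT; vc=[]
#6 0x55→b5/s1 MISS; vc=[17]
#7 0x136→b19/s3 MISS; vc=[17,27]
#8 0x1be→b27/s3 VC-HIT; vc=[17,19]
#9 0x1ba→b27/s3 L1-HIT; vc=[17,19]
#10 0x1be→b27/s3 L1-HIT; vc=[17,19]
#11 0x1b4→b27/s3 L1-HIT; vc=[17,19]
#12 0x5a→b5/s1 L1-HIT; vc=[17,19]
#13 0x79→b7/s3 MISS; vc=[17,19,27]
#14 0xb1→b11/s3 MISS; vc=[17,19,27,7]
#15 0x79→b7/s3 VC-HIT; vc=[17,19,27,11]

VC = [17, 19, 27, 11]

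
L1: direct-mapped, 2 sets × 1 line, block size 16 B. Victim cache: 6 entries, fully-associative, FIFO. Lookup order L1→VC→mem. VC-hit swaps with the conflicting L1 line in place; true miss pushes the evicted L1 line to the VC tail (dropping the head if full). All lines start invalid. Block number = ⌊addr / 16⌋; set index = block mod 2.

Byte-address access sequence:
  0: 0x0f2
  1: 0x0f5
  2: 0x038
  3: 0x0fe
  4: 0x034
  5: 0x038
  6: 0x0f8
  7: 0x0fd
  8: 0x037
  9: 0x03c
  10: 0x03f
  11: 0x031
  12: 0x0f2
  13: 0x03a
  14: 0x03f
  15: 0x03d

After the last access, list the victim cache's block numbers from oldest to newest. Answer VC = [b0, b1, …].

#0 0xf2→b15/s1 MISS; vc=[]
#1 0xf5→b15/s1 L1-HIT; vc=[]
#2 0x38→b3/s1 MISS; vc=[15]
#3 0xfe→b15/s1 VC-HIT; vc=[3]
#4 0x34→b3/s1 VC-HIT; vc=[15]
#5 0x38→b3/s1 L1-HIT; vc=[15]
#6 0xf8→b15/s1 VC-HIT; vc=[3]
#7 0xfd→b15/s1 L1-HIT; vc=[3]
#8 0x37→b3/s1 VC-HIT; vc=[15]
#9 0x3c→b3/s1 L1-HIT; vc=[15]
#10 0x3f→b3/s1 L1-HIT; vc=[15]
#11 0x31→b3/s1 L1-HIT; vc=[15]
#12 0xf2→b15/s1 VC-HIT; vc=[3]
#13 0x3a→b3/s1 VC-HIT; vc=[15]
#14 0x3f→b3/s1 L1-HIT; vc=[15]
#15 0x3d→b3/s1 L1-HIT; vc=[15]

VC = [15]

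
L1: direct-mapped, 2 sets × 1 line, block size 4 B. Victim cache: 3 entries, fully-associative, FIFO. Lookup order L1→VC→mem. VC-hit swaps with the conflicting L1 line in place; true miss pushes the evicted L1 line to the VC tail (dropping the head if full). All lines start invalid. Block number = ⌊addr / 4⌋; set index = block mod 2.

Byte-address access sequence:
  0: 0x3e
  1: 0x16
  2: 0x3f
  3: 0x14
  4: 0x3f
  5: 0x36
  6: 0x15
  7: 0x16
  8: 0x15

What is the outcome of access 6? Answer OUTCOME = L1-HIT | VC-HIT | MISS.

OUTCOME = VC-HIT

  [0] addr=0x3e blk=15 s=1: MISS | VC []
  [1] addr=0x16 blk=5 s=1: MISS | VC [15]
  [2] addr=0x3f blk=15 s=1: VC-HIT | VC [5]
  [3] addr=0x14 blk=5 s=1: VC-HIT | VC [15]
  [4] addr=0x3f blk=15 s=1: VC-HIT | VC [5]
  [5] addr=0x36 blk=13 s=1: MISS | VC [5, 15]
  [6] addr=0x15 blk=5 s=1: VC-HIT | VC [13, 15]
  [7] addr=0x16 blk=5 s=1: L1-HIT | VC [13, 15]
  [8] addr=0x15 blk=5 s=1: L1-HIT | VC [13, 15]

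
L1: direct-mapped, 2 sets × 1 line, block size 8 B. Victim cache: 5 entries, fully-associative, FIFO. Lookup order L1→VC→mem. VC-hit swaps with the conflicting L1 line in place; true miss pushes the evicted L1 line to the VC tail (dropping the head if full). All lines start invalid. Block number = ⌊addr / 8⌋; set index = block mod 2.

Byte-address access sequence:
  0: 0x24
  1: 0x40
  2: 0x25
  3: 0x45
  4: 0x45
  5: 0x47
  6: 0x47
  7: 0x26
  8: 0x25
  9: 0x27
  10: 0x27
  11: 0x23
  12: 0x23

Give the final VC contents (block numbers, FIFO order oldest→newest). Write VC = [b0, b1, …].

VC = [8]

#0 0x24→b4/s0 MISS; vc=[]
#1 0x40→b8/s0 MISS; vc=[4]
#2 0x25→b4/s0 VC-HIT; vc=[8]
#3 0x45→b8/s0 VC-HIT; vc=[4]
#4 0x45→b8/s0 L1-HIT; vc=[4]
#5 0x47→b8/s0 L1-HIT; vc=[4]
#6 0x47→b8/s0 L1-HIT; vc=[4]
#7 0x26→b4/s0 VC-HIT; vc=[8]
#8 0x25→b4/s0 L1-HIT; vc=[8]
#9 0x27→b4/s0 L1-HIT; vc=[8]
#10 0x27→b4/s0 L1-HIT; vc=[8]
#11 0x23→b4/s0 L1-HIT; vc=[8]
#12 0x23→b4/s0 L1-HIT; vc=[8]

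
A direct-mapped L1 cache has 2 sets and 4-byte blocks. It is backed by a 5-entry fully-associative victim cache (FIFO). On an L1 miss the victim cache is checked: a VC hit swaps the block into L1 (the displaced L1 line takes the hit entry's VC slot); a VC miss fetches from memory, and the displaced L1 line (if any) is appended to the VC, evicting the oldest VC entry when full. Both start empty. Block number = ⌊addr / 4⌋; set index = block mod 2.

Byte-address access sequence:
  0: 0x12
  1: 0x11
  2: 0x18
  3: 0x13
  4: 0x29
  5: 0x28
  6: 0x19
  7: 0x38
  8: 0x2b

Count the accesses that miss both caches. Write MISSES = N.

MISSES = 4

  [0] addr=0x12 blk=4 s=0: MISS | VC []
  [1] addr=0x11 blk=4 s=0: L1-HIT | VC []
  [2] addr=0x18 blk=6 s=0: MISS | VC [4]
  [3] addr=0x13 blk=4 s=0: VC-HIT | VC [6]
  [4] addr=0x29 blk=10 s=0: MISS | VC [6, 4]
  [5] addr=0x28 blk=10 s=0: L1-HIT | VC [6, 4]
  [6] addr=0x19 blk=6 s=0: VC-HIT | VC [10, 4]
  [7] addr=0x38 blk=14 s=0: MISS | VC [10, 4, 6]
  [8] addr=0x2b blk=10 s=0: VC-HIT | VC [14, 4, 6]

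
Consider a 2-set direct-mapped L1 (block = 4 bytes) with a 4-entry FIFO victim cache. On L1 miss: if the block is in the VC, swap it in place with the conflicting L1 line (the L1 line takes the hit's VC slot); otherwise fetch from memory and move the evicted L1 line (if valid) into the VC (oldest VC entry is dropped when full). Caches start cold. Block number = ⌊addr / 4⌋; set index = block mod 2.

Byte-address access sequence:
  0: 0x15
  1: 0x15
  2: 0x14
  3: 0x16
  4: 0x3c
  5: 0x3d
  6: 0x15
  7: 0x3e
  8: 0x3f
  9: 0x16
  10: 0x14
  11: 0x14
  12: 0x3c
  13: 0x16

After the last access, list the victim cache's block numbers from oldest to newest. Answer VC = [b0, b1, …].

0: 0x15 (blk 5, set 1) → MISS  vc=[]
1: 0x15 (blk 5, set 1) → L1-HIT  vc=[]
2: 0x14 (blk 5, set 1) → L1-HIT  vc=[]
3: 0x16 (blk 5, set 1) → L1-HIT  vc=[]
4: 0x3c (blk 15, set 1) → MISS  vc=[5]
5: 0x3d (blk 15, set 1) → L1-HIT  vc=[5]
6: 0x15 (blk 5, set 1) → VC-HIT  vc=[15]
7: 0x3e (blk 15, set 1) → VC-HIT  vc=[5]
8: 0x3f (blk 15, set 1) → L1-HIT  vc=[5]
9: 0x16 (blk 5, set 1) → VC-HIT  vc=[15]
10: 0x14 (blk 5, set 1) → L1-HIT  vc=[15]
11: 0x14 (blk 5, set 1) → L1-HIT  vc=[15]
12: 0x3c (blk 15, set 1) → VC-HIT  vc=[5]
13: 0x16 (blk 5, set 1) → VC-HIT  vc=[15]

VC = [15]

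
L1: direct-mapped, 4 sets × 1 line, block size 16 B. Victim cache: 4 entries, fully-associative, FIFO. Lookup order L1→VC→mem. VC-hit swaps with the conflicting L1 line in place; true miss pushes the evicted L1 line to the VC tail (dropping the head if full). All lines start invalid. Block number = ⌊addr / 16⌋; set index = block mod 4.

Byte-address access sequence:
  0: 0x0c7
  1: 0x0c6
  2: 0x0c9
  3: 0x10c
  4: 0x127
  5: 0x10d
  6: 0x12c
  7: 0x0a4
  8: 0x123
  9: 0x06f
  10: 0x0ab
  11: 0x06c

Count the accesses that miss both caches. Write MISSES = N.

MISSES = 5

0: 0xc7 (blk 12, set 0) → MISS  vc=[]
1: 0xc6 (blk 12, set 0) → L1-HIT  vc=[]
2: 0xc9 (blk 12, set 0) → L1-HIT  vc=[]
3: 0x10c (blk 16, set 0) → MISS  vc=[12]
4: 0x127 (blk 18, set 2) → MISS  vc=[12]
5: 0x10d (blk 16, set 0) → L1-HIT  vc=[12]
6: 0x12c (blk 18, set 2) → L1-HIT  vc=[12]
7: 0xa4 (blk 10, set 2) → MISS  vc=[12, 18]
8: 0x123 (blk 18, set 2) → VC-HIT  vc=[12, 10]
9: 0x6f (blk 6, set 2) → MISS  vc=[12, 10, 18]
10: 0xab (blk 10, set 2) → VC-HIT  vc=[12, 6, 18]
11: 0x6c (blk 6, set 2) → VC-HIT  vc=[12, 10, 18]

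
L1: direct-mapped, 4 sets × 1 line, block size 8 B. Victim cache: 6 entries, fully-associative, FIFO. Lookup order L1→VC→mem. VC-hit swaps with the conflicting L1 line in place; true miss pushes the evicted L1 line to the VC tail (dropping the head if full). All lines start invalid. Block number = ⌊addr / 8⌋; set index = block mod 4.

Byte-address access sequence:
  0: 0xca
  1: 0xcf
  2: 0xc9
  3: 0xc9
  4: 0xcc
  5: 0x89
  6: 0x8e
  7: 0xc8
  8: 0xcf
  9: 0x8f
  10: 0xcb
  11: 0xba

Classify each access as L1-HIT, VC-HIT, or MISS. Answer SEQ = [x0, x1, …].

  [0] addr=0xca blk=25 s=1: MISS | VC []
  [1] addr=0xcf blk=25 s=1: L1-HIT | VC []
  [2] addr=0xc9 blk=25 s=1: L1-HIT | VC []
  [3] addr=0xc9 blk=25 s=1: L1-HIT | VC []
  [4] addr=0xcc blk=25 s=1: L1-HIT | VC []
  [5] addr=0x89 blk=17 s=1: MISS | VC [25]
  [6] addr=0x8e blk=17 s=1: L1-HIT | VC [25]
  [7] addr=0xc8 blk=25 s=1: VC-HIT | VC [17]
  [8] addr=0xcf blk=25 s=1: L1-HIT | VC [17]
  [9] addr=0x8f blk=17 s=1: VC-HIT | VC [25]
  [10] addr=0xcb blk=25 s=1: VC-HIT | VC [17]
  [11] addr=0xba blk=23 s=3: MISS | VC [17]

SEQ = [MISS, L1-HIT, L1-HIT, L1-HIT, L1-HIT, MISS, L1-HIT, VC-HIT, L1-HIT, VC-HIT, VC-HIT, MISS]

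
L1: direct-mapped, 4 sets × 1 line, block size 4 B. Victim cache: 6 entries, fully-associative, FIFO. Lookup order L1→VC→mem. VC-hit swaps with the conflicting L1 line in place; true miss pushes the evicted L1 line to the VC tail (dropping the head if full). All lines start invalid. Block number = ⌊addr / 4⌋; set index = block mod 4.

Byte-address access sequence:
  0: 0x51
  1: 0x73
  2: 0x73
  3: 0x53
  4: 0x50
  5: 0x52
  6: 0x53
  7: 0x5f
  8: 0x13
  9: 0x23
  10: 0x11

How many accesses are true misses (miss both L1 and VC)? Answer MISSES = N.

MISSES = 5

  [0] addr=0x51 blk=20 s=0: MISS | VC []
  [1] addr=0x73 blk=28 s=0: MISS | VC [20]
  [2] addr=0x73 blk=28 s=0: L1-HIT | VC [20]
  [3] addr=0x53 blk=20 s=0: VC-HIT | VC [28]
  [4] addr=0x50 blk=20 s=0: L1-HIT | VC [28]
  [5] addr=0x52 blk=20 s=0: L1-HIT | VC [28]
  [6] addr=0x53 blk=20 s=0: L1-HIT | VC [28]
  [7] addr=0x5f blk=23 s=3: MISS | VC [28]
  [8] addr=0x13 blk=4 s=0: MISS | VC [28, 20]
  [9] addr=0x23 blk=8 s=0: MISS | VC [28, 20, 4]
  [10] addr=0x11 blk=4 s=0: VC-HIT | VC [28, 20, 8]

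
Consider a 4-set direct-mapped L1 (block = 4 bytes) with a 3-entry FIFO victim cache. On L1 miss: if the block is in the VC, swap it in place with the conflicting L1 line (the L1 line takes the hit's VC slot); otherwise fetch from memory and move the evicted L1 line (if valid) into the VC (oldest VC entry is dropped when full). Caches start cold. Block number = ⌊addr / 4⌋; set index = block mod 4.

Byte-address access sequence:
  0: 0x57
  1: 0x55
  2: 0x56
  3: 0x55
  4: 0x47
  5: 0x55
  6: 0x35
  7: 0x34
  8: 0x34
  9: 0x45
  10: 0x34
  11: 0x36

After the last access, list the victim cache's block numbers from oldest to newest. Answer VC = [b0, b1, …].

  [0] addr=0x57 blk=21 s=1: MISS | VC []
  [1] addr=0x55 blk=21 s=1: L1-HIT | VC []
  [2] addr=0x56 blk=21 s=1: L1-HIT | VC []
  [3] addr=0x55 blk=21 s=1: L1-HIT | VC []
  [4] addr=0x47 blk=17 s=1: MISS | VC [21]
  [5] addr=0x55 blk=21 s=1: VC-HIT | VC [17]
  [6] addr=0x35 blk=13 s=1: MISS | VC [17, 21]
  [7] addr=0x34 blk=13 s=1: L1-HIT | VC [17, 21]
  [8] addr=0x34 blk=13 s=1: L1-HIT | VC [17, 21]
  [9] addr=0x45 blk=17 s=1: VC-HIT | VC [13, 21]
  [10] addr=0x34 blk=13 s=1: VC-HIT | VC [17, 21]
  [11] addr=0x36 blk=13 s=1: L1-HIT | VC [17, 21]

VC = [17, 21]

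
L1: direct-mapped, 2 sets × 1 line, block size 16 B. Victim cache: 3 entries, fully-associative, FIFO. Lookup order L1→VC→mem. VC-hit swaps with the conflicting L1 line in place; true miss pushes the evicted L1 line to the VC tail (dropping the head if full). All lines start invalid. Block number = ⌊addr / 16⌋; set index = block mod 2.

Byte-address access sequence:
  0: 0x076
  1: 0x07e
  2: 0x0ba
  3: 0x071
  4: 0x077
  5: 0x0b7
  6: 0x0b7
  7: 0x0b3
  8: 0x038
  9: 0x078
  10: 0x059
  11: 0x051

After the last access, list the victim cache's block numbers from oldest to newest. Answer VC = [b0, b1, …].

VC = [3, 11, 7]

  [0] addr=0x76 blk=7 s=1: MISS | VC []
  [1] addr=0x7e blk=7 s=1: L1-HIT | VC []
  [2] addr=0xba blk=11 s=1: MISS | VC [7]
  [3] addr=0x71 blk=7 s=1: VC-HIT | VC [11]
  [4] addr=0x77 blk=7 s=1: L1-HIT | VC [11]
  [5] addr=0xb7 blk=11 s=1: VC-HIT | VC [7]
  [6] addr=0xb7 blk=11 s=1: L1-HIT | VC [7]
  [7] addr=0xb3 blk=11 s=1: L1-HIT | VC [7]
  [8] addr=0x38 blk=3 s=1: MISS | VC [7, 11]
  [9] addr=0x78 blk=7 s=1: VC-HIT | VC [3, 11]
  [10] addr=0x59 blk=5 s=1: MISS | VC [3, 11, 7]
  [11] addr=0x51 blk=5 s=1: L1-HIT | VC [3, 11, 7]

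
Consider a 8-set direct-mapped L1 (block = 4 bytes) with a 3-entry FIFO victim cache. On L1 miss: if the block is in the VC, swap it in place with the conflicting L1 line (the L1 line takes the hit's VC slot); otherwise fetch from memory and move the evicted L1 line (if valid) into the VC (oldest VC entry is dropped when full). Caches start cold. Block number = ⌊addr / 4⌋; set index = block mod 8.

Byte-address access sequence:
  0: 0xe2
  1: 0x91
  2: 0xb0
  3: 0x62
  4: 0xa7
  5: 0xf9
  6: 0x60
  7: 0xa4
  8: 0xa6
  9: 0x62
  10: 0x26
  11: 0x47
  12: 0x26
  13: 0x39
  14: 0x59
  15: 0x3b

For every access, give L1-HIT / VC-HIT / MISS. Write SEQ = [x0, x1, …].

#0 0xe2→b56/s0 MISS; vc=[]
#1 0x91→b36/s4 MISS; vc=[]
#2 0xb0→b44/s4 MISS; vc=[36]
#3 0x62→b24/s0 MISS; vc=[36,56]
#4 0xa7→b41/s1 MISS; vc=[36,56]
#5 0xf9→b62/s6 MISS; vc=[36,56]
#6 0x60→b24/s0 L1-HIT; vc=[36,56]
#7 0xa4→b41/s1 L1-HIT; vc=[36,56]
#8 0xa6→b41/s1 L1-HIT; vc=[36,56]
#9 0x62→b24/s0 L1-HIT; vc=[36,56]
#10 0x26→b9/s1 MISS; vc=[36,56,41]
#11 0x47→b17/s1 MISS; vc=[56,41,9]
#12 0x26→b9/s1 VC-HIT; vc=[56,41,17]
#13 0x39→b14/s6 MISS; vc=[41,17,62]
#14 0x59→b22/s6 MISS; vc=[17,62,14]
#15 0x3b→b14/s6 VC-HIT; vc=[17,62,22]

SEQ = [MISS, MISS, MISS, MISS, MISS, MISS, L1-HIT, L1-HIT, L1-HIT, L1-HIT, MISS, MISS, VC-HIT, MISS, MISS, VC-HIT]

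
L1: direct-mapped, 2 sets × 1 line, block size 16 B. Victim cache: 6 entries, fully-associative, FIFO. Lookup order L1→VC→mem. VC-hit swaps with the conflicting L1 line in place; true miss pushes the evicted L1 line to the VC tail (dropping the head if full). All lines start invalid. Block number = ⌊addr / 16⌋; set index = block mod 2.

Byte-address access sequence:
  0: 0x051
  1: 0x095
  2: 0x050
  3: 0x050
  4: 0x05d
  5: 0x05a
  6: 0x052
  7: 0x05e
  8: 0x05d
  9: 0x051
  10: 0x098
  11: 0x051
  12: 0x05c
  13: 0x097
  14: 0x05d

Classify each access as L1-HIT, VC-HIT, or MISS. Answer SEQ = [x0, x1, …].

  [0] addr=0x51 blk=5 s=1: MISS | VC []
  [1] addr=0x95 blk=9 s=1: MISS | VC [5]
  [2] addr=0x50 blk=5 s=1: VC-HIT | VC [9]
  [3] addr=0x50 blk=5 s=1: L1-HIT | VC [9]
  [4] addr=0x5d blk=5 s=1: L1-HIT | VC [9]
  [5] addr=0x5a blk=5 s=1: L1-HIT | VC [9]
  [6] addr=0x52 blk=5 s=1: L1-HIT | VC [9]
  [7] addr=0x5e blk=5 s=1: L1-HIT | VC [9]
  [8] addr=0x5d blk=5 s=1: L1-HIT | VC [9]
  [9] addr=0x51 blk=5 s=1: L1-HIT | VC [9]
  [10] addr=0x98 blk=9 s=1: VC-HIT | VC [5]
  [11] addr=0x51 blk=5 s=1: VC-HIT | VC [9]
  [12] addr=0x5c blk=5 s=1: L1-HIT | VC [9]
  [13] addr=0x97 blk=9 s=1: VC-HIT | VC [5]
  [14] addr=0x5d blk=5 s=1: VC-HIT | VC [9]

SEQ = [MISS, MISS, VC-HIT, L1-HIT, L1-HIT, L1-HIT, L1-HIT, L1-HIT, L1-HIT, L1-HIT, VC-HIT, VC-HIT, L1-HIT, VC-HIT, VC-HIT]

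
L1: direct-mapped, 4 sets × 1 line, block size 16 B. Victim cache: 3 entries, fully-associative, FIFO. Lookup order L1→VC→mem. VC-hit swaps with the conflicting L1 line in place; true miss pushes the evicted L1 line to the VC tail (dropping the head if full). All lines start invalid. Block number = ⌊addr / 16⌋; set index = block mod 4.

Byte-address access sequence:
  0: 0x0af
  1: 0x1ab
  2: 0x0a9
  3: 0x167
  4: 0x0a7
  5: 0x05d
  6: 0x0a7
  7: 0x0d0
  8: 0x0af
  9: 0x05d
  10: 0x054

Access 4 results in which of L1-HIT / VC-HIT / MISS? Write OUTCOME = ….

  [0] addr=0xaf blk=10 s=2: MISS | VC []
  [1] addr=0x1ab blk=26 s=2: MISS | VC [10]
  [2] addr=0xa9 blk=10 s=2: VC-HIT | VC [26]
  [3] addr=0x167 blk=22 s=2: MISS | VC [26, 10]
  [4] addr=0xa7 blk=10 s=2: VC-HIT | VC [26, 22]
  [5] addr=0x5d blk=5 s=1: MISS | VC [26, 22]
  [6] addr=0xa7 blk=10 s=2: L1-HIT | VC [26, 22]
  [7] addr=0xd0 blk=13 s=1: MISS | VC [26, 22, 5]
  [8] addr=0xaf blk=10 s=2: L1-HIT | VC [26, 22, 5]
  [9] addr=0x5d blk=5 s=1: VC-HIT | VC [26, 22, 13]
  [10] addr=0x54 blk=5 s=1: L1-HIT | VC [26, 22, 13]

OUTCOME = VC-HIT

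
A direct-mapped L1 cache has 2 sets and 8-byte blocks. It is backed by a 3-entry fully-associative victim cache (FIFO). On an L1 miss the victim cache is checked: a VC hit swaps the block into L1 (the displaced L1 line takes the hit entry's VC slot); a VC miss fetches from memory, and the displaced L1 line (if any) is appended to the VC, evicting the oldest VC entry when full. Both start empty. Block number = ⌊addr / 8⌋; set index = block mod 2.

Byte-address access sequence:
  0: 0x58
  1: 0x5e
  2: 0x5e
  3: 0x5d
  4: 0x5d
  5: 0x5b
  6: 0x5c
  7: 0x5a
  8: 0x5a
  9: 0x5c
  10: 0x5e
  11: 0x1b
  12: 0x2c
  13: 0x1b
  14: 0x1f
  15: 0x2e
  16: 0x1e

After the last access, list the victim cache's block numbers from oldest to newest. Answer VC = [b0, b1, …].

VC = [11, 5]

#0 0x58→b11/s1 MISS; vc=[]
#1 0x5e→b11/s1 L1-HIT; vc=[]
#2 0x5e→b11/s1 L1-HIT; vc=[]
#3 0x5d→b11/s1 L1-HIT; vc=[]
#4 0x5d→b11/s1 L1-HIT; vc=[]
#5 0x5b→b11/s1 L1-HIT; vc=[]
#6 0x5c→b11/s1 L1-HIT; vc=[]
#7 0x5a→b11/s1 L1-HIT; vc=[]
#8 0x5a→b11/s1 L1-HIT; vc=[]
#9 0x5c→b11/s1 L1-HIT; vc=[]
#10 0x5e→b11/s1 L1-HIT; vc=[]
#11 0x1b→b3/s1 MISS; vc=[11]
#12 0x2c→b5/s1 MISS; vc=[11,3]
#13 0x1b→b3/s1 VC-HIT; vc=[11,5]
#14 0x1f→b3/s1 L1-HIT; vc=[11,5]
#15 0x2e→b5/s1 VC-HIT; vc=[11,3]
#16 0x1e→b3/s1 VC-HIT; vc=[11,5]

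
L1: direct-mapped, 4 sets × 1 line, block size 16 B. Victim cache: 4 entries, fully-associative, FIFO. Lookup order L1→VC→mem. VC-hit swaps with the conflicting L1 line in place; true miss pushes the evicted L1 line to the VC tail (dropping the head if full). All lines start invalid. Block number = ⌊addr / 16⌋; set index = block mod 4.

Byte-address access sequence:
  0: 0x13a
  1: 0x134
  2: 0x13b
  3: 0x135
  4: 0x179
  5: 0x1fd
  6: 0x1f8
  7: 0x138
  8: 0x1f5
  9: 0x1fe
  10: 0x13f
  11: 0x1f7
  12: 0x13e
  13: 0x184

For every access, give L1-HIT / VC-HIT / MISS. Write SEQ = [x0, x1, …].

SEQ = [MISS, L1-HIT, L1-HIT, L1-HIT, MISS, MISS, L1-HIT, VC-HIT, VC-HIT, L1-HIT, VC-HIT, VC-HIT, VC-HIT, MISS]

0: 0x13a (blk 19, set 3) → MISS  vc=[]
1: 0x134 (blk 19, set 3) → L1-HIT  vc=[]
2: 0x13b (blk 19, set 3) → L1-HIT  vc=[]
3: 0x135 (blk 19, set 3) → L1-HIT  vc=[]
4: 0x179 (blk 23, set 3) → MISS  vc=[19]
5: 0x1fd (blk 31, set 3) → MISS  vc=[19, 23]
6: 0x1f8 (blk 31, set 3) → L1-HIT  vc=[19, 23]
7: 0x138 (blk 19, set 3) → VC-HIT  vc=[31, 23]
8: 0x1f5 (blk 31, set 3) → VC-HIT  vc=[19, 23]
9: 0x1fe (blk 31, set 3) → L1-HIT  vc=[19, 23]
10: 0x13f (blk 19, set 3) → VC-HIT  vc=[31, 23]
11: 0x1f7 (blk 31, set 3) → VC-HIT  vc=[19, 23]
12: 0x13e (blk 19, set 3) → VC-HIT  vc=[31, 23]
13: 0x184 (blk 24, set 0) → MISS  vc=[31, 23]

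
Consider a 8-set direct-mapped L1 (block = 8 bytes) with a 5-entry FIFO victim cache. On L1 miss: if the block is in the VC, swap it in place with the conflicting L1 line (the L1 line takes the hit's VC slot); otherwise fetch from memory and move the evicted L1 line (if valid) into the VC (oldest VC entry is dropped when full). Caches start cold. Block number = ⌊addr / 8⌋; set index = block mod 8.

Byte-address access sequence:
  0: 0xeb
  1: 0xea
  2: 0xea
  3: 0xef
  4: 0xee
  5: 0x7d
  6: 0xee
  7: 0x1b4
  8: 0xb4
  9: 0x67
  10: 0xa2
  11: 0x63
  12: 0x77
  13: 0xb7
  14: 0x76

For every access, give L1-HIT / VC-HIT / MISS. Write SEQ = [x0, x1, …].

0: 0xeb (blk 29, set 5) → MISS  vc=[]
1: 0xea (blk 29, set 5) → L1-HIT  vc=[]
2: 0xea (blk 29, set 5) → L1-HIT  vc=[]
3: 0xef (blk 29, set 5) → L1-HIT  vc=[]
4: 0xee (blk 29, set 5) → L1-HIT  vc=[]
5: 0x7d (blk 15, set 7) → MISS  vc=[]
6: 0xee (blk 29, set 5) → L1-HIT  vc=[]
7: 0x1b4 (blk 54, set 6) → MISS  vc=[]
8: 0xb4 (blk 22, set 6) → MISS  vc=[54]
9: 0x67 (blk 12, set 4) → MISS  vc=[54]
10: 0xa2 (blk 20, set 4) → MISS  vc=[54, 12]
11: 0x63 (blk 12, set 4) → VC-HIT  vc=[54, 20]
12: 0x77 (blk 14, set 6) → MISS  vc=[54, 20, 22]
13: 0xb7 (blk 22, set 6) → VC-HIT  vc=[54, 20, 14]
14: 0x76 (blk 14, set 6) → VC-HIT  vc=[54, 20, 22]

SEQ = [MISS, L1-HIT, L1-HIT, L1-HIT, L1-HIT, MISS, L1-HIT, MISS, MISS, MISS, MISS, VC-HIT, MISS, VC-HIT, VC-HIT]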